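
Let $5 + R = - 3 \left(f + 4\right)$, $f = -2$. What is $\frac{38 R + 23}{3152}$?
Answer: $- \frac{395}{3152} \approx -0.12532$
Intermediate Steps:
$R = -11$ ($R = -5 - 3 \left(-2 + 4\right) = -5 - 6 = -11$)
$\frac{38 R + 23}{3152} = \frac{38 \left(-11\right) + 23}{3152} = \left(-418 + 23\right) \frac{1}{3152} = \left(-395\right) \frac{1}{3152} = - \frac{395}{3152}$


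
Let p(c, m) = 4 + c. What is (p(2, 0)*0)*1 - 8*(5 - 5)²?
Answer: 0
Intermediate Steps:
(p(2, 0)*0)*1 - 8*(5 - 5)² = ((4 + 2)*0)*1 - 8*(5 - 5)² = (6*0)*1 - 8*0² = 0*1 - 8*0 = 0 + 0 = 0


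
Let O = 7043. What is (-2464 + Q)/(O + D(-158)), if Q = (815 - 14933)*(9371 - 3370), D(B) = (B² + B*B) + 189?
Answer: -42362291/28580 ≈ -1482.2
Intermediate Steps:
D(B) = 189 + 2*B² (D(B) = (B² + B²) + 189 = 2*B² + 189 = 189 + 2*B²)
Q = -84722118 (Q = -14118*6001 = -84722118)
(-2464 + Q)/(O + D(-158)) = (-2464 - 84722118)/(7043 + (189 + 2*(-158)²)) = -84724582/(7043 + (189 + 2*24964)) = -84724582/(7043 + (189 + 49928)) = -84724582/(7043 + 50117) = -84724582/57160 = -84724582*1/57160 = -42362291/28580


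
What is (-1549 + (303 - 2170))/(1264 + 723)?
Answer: -3416/1987 ≈ -1.7192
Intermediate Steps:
(-1549 + (303 - 2170))/(1264 + 723) = (-1549 - 1867)/1987 = -3416*1/1987 = -3416/1987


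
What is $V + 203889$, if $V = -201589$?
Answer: $2300$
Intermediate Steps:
$V + 203889 = -201589 + 203889 = 2300$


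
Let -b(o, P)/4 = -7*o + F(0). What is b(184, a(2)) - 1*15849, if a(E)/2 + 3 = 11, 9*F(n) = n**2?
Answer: -10697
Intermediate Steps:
F(n) = n**2/9
a(E) = 16 (a(E) = -6 + 2*11 = -6 + 22 = 16)
b(o, P) = 28*o (b(o, P) = -4*(-7*o + (1/9)*0**2) = -4*(-7*o + (1/9)*0) = -4*(-7*o + 0) = -(-28)*o = 28*o)
b(184, a(2)) - 1*15849 = 28*184 - 1*15849 = 5152 - 15849 = -10697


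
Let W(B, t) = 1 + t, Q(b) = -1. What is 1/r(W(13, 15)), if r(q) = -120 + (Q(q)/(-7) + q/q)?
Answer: -7/832 ≈ -0.0084135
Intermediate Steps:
r(q) = -832/7 (r(q) = -120 + (-1/(-7) + q/q) = -120 + (-1*(-1/7) + 1) = -120 + (1/7 + 1) = -120 + 8/7 = -832/7)
1/r(W(13, 15)) = 1/(-832/7) = -7/832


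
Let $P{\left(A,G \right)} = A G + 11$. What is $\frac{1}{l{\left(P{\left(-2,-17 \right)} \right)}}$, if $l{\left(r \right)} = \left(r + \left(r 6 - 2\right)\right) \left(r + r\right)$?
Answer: $\frac{1}{28170} \approx 3.5499 \cdot 10^{-5}$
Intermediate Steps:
$P{\left(A,G \right)} = 11 + A G$
$l{\left(r \right)} = 2 r \left(-2 + 7 r\right)$ ($l{\left(r \right)} = \left(r + \left(6 r - 2\right)\right) 2 r = \left(r + \left(-2 + 6 r\right)\right) 2 r = \left(-2 + 7 r\right) 2 r = 2 r \left(-2 + 7 r\right)$)
$\frac{1}{l{\left(P{\left(-2,-17 \right)} \right)}} = \frac{1}{2 \left(11 - -34\right) \left(-2 + 7 \left(11 - -34\right)\right)} = \frac{1}{2 \left(11 + 34\right) \left(-2 + 7 \left(11 + 34\right)\right)} = \frac{1}{2 \cdot 45 \left(-2 + 7 \cdot 45\right)} = \frac{1}{2 \cdot 45 \left(-2 + 315\right)} = \frac{1}{2 \cdot 45 \cdot 313} = \frac{1}{28170}$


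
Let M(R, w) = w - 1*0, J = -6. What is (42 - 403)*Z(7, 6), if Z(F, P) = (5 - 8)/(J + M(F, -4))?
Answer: -1083/10 ≈ -108.30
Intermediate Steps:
M(R, w) = w (M(R, w) = w + 0 = w)
Z(F, P) = 3/10 (Z(F, P) = (5 - 8)/(-6 - 4) = -3/(-10) = -3*(-⅒) = 3/10)
(42 - 403)*Z(7, 6) = (42 - 403)*(3/10) = -361*3/10 = -1083/10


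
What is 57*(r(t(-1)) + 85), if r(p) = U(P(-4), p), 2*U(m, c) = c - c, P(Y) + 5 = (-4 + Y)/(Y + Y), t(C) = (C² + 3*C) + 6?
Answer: 4845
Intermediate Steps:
t(C) = 6 + C² + 3*C
P(Y) = -5 + (-4 + Y)/(2*Y) (P(Y) = -5 + (-4 + Y)/(Y + Y) = -5 + (-4 + Y)/((2*Y)) = -5 + (-4 + Y)*(1/(2*Y)) = -5 + (-4 + Y)/(2*Y))
U(m, c) = 0 (U(m, c) = (c - c)/2 = (½)*0 = 0)
r(p) = 0
57*(r(t(-1)) + 85) = 57*(0 + 85) = 57*85 = 4845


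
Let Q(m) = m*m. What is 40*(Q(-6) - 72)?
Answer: -1440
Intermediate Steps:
Q(m) = m**2
40*(Q(-6) - 72) = 40*((-6)**2 - 72) = 40*(36 - 72) = 40*(-36) = -1440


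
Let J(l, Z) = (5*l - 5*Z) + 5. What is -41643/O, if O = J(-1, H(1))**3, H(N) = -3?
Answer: -4627/375 ≈ -12.339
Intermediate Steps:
J(l, Z) = 5 - 5*Z + 5*l (J(l, Z) = (-5*Z + 5*l) + 5 = 5 - 5*Z + 5*l)
O = 3375 (O = (5 - 5*(-3) + 5*(-1))**3 = (5 + 15 - 5)**3 = 15**3 = 3375)
-41643/O = -41643/3375 = -661*7/375 = -4627/375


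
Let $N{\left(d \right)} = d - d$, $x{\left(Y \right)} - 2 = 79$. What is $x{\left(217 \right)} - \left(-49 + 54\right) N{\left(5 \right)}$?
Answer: $81$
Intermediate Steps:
$x{\left(Y \right)} = 81$ ($x{\left(Y \right)} = 2 + 79 = 81$)
$N{\left(d \right)} = 0$
$x{\left(217 \right)} - \left(-49 + 54\right) N{\left(5 \right)} = 81 - \left(-49 + 54\right) 0 = 81 - 5 \cdot 0 = 81 - 0 = 81 + 0 = 81$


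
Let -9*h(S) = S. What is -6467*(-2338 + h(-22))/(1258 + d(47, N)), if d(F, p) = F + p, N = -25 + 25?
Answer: 937492/81 ≈ 11574.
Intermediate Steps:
N = 0
h(S) = -S/9
-6467*(-2338 + h(-22))/(1258 + d(47, N)) = -6467*(-2338 - 1/9*(-22))/(1258 + (47 + 0)) = -6467*(-2338 + 22/9)/(1258 + 47) = -6467/(1305/(-21020/9)) = -6467/(1305*(-9/21020)) = -6467/(-2349/4204) = -6467*(-4204/2349) = 937492/81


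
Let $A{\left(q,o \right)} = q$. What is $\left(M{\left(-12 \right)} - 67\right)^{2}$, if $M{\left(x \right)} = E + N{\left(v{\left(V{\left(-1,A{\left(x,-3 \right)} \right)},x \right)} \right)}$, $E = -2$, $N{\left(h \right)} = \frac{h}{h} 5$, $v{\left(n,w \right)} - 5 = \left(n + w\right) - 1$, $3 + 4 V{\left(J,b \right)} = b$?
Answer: $4096$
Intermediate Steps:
$V{\left(J,b \right)} = - \frac{3}{4} + \frac{b}{4}$
$v{\left(n,w \right)} = 4 + n + w$ ($v{\left(n,w \right)} = 5 - \left(1 - n - w\right) = 5 + \left(-1 + n + w\right) = 4 + n + w$)
$N{\left(h \right)} = 5$ ($N{\left(h \right)} = 1 \cdot 5 = 5$)
$M{\left(x \right)} = 3$ ($M{\left(x \right)} = -2 + 5 = 3$)
$\left(M{\left(-12 \right)} - 67\right)^{2} = \left(3 - 67\right)^{2} = \left(-64\right)^{2} = 4096$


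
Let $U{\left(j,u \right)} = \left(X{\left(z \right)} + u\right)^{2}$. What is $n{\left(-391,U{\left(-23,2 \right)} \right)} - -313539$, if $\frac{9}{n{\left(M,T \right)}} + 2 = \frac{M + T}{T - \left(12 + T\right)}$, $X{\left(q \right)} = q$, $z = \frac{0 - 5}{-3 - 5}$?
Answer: $\frac{7226140245}{23047} \approx 3.1354 \cdot 10^{5}$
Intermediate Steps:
$z = \frac{5}{8}$ ($z = - \frac{5}{-8} = \left(-5\right) \left(- \frac{1}{8}\right) = \frac{5}{8} \approx 0.625$)
$U{\left(j,u \right)} = \left(\frac{5}{8} + u\right)^{2}$
$n{\left(M,T \right)} = \frac{9}{-2 - \frac{M}{12} - \frac{T}{12}}$ ($n{\left(M,T \right)} = \frac{9}{-2 + \frac{M + T}{T - \left(12 + T\right)}} = \frac{9}{-2 + \frac{M + T}{-12}} = \frac{9}{-2 + \left(M + T\right) \left(- \frac{1}{12}\right)} = \frac{9}{-2 - \left(\frac{M}{12} + \frac{T}{12}\right)} = \frac{9}{-2 - \frac{M}{12} - \frac{T}{12}}$)
$n{\left(-391,U{\left(-23,2 \right)} \right)} - -313539 = - \frac{108}{24 - 391 + \frac{\left(5 + 8 \cdot 2\right)^{2}}{64}} - -313539 = - \frac{108}{24 - 391 + \frac{\left(5 + 16\right)^{2}}{64}} + 313539 = - \frac{108}{24 - 391 + \frac{21^{2}}{64}} + 313539 = - \frac{108}{24 - 391 + \frac{1}{64} \cdot 441} + 313539 = - \frac{108}{24 - 391 + \frac{441}{64}} + 313539 = - \frac{108}{- \frac{23047}{64}} + 313539 = \left(-108\right) \left(- \frac{64}{23047}\right) + 313539 = \frac{6912}{23047} + 313539 = \frac{7226140245}{23047}$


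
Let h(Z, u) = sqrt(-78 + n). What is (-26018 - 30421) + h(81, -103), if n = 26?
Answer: -56439 + 2*I*sqrt(13) ≈ -56439.0 + 7.2111*I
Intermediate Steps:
h(Z, u) = 2*I*sqrt(13) (h(Z, u) = sqrt(-78 + 26) = sqrt(-52) = 2*I*sqrt(13))
(-26018 - 30421) + h(81, -103) = (-26018 - 30421) + 2*I*sqrt(13) = -56439 + 2*I*sqrt(13)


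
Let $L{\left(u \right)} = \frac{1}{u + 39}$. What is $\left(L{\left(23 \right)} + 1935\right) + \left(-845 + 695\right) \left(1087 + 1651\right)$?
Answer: $- \frac{25343429}{62} \approx -4.0877 \cdot 10^{5}$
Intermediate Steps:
$L{\left(u \right)} = \frac{1}{39 + u}$
$\left(L{\left(23 \right)} + 1935\right) + \left(-845 + 695\right) \left(1087 + 1651\right) = \left(\frac{1}{39 + 23} + 1935\right) + \left(-845 + 695\right) \left(1087 + 1651\right) = \left(\frac{1}{62} + 1935\right) - 410700 = \frac{119971}{62} - 410700 = - \frac{25343429}{62}$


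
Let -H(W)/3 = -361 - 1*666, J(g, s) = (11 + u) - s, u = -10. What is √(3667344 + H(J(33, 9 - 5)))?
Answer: 15*√16313 ≈ 1915.8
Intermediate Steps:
J(g, s) = 1 - s (J(g, s) = (11 - 10) - s = 1 - s)
H(W) = 3081 (H(W) = -3*(-361 - 1*666) = -3*(-361 - 666) = -3*(-1027) = 3081)
√(3667344 + H(J(33, 9 - 5))) = √(3667344 + 3081) = √3670425 = 15*√16313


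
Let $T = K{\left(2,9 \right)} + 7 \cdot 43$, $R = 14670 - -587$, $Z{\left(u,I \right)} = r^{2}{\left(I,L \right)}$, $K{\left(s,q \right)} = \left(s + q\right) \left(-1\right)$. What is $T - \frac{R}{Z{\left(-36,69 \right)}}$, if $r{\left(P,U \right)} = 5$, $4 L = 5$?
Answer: $- \frac{8007}{25} \approx -320.28$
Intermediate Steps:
$K{\left(s,q \right)} = - q - s$ ($K{\left(s,q \right)} = \left(q + s\right) \left(-1\right) = - q - s$)
$L = \frac{5}{4}$ ($L = \frac{1}{4} \cdot 5 = \frac{5}{4} \approx 1.25$)
$Z{\left(u,I \right)} = 25$ ($Z{\left(u,I \right)} = 5^{2} = 25$)
$R = 15257$ ($R = 14670 + 587 = 15257$)
$T = 290$ ($T = \left(\left(-1\right) 9 - 2\right) + 7 \cdot 43 = \left(-9 - 2\right) + 301 = -11 + 301 = 290$)
$T - \frac{R}{Z{\left(-36,69 \right)}} = 290 - \frac{15257}{25} = - \frac{8007}{25}$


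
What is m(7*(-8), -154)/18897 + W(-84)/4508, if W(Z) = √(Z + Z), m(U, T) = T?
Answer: -154/18897 + I*√42/2254 ≈ -0.0081494 + 0.0028752*I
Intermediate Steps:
W(Z) = √2*√Z (W(Z) = √(2*Z) = √2*√Z)
m(7*(-8), -154)/18897 + W(-84)/4508 = -154/18897 + (√2*√(-84))/4508 = -154*1/18897 + (√2*(2*I*√21))*(1/4508) = -154/18897 + (2*I*√42)*(1/4508) = -154/18897 + I*√42/2254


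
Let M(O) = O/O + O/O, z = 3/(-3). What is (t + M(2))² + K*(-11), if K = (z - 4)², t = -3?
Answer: -274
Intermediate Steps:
z = -1 (z = 3*(-⅓) = -1)
M(O) = 2 (M(O) = 1 + 1 = 2)
K = 25 (K = (-1 - 4)² = (-5)² = 25)
(t + M(2))² + K*(-11) = (-3 + 2)² + 25*(-11) = (-1)² - 275 = 1 - 275 = -274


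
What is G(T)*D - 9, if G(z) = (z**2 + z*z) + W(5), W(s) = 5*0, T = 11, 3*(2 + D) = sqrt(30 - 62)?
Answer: -493 + 968*I*sqrt(2)/3 ≈ -493.0 + 456.32*I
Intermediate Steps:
D = -2 + 4*I*sqrt(2)/3 (D = -2 + sqrt(30 - 62)/3 = -2 + sqrt(-32)/3 = -2 + (4*I*sqrt(2))/3 = -2 + 4*I*sqrt(2)/3 ≈ -2.0 + 1.8856*I)
W(s) = 0
G(z) = 2*z**2 (G(z) = (z**2 + z*z) + 0 = (z**2 + z**2) + 0 = 2*z**2 + 0 = 2*z**2)
G(T)*D - 9 = (2*11**2)*(-2 + 4*I*sqrt(2)/3) - 9 = (2*121)*(-2 + 4*I*sqrt(2)/3) - 9 = 242*(-2 + 4*I*sqrt(2)/3) - 9 = (-484 + 968*I*sqrt(2)/3) - 9 = -493 + 968*I*sqrt(2)/3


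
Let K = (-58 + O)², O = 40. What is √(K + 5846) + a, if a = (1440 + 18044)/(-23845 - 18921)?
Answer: -9742/21383 + √6170 ≈ 78.094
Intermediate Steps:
K = 324 (K = (-58 + 40)² = (-18)² = 324)
a = -9742/21383 (a = 19484/(-42766) = 19484*(-1/42766) = -9742/21383 ≈ -0.45560)
√(K + 5846) + a = √(324 + 5846) - 9742/21383 = √6170 - 9742/21383 = -9742/21383 + √6170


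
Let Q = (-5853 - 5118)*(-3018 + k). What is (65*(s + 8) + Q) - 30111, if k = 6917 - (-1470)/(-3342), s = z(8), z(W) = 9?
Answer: -23839660900/557 ≈ -4.2800e+7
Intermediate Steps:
s = 9
k = 3852524/557 (k = 6917 - (-1470)*(-1)/3342 = 6917 - 1*245/557 = 6917 - 245/557 = 3852524/557 ≈ 6916.6)
Q = -23823504558/557 (Q = (-5853 - 5118)*(-3018 + 3852524/557) = -10971*2171498/557 = -23823504558/557 ≈ -4.2771e+7)
(65*(s + 8) + Q) - 30111 = (65*(9 + 8) - 23823504558/557) - 30111 = (65*17 - 23823504558/557) - 30111 = (1105 - 23823504558/557) - 30111 = -23822889073/557 - 30111 = -23839660900/557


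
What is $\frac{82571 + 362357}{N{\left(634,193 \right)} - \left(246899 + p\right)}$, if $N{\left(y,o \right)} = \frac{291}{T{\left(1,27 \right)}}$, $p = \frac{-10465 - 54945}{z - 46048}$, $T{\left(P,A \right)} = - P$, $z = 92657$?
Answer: $- \frac{5184412288}{2880303325} \approx -1.8$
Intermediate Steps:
$p = - \frac{65410}{46609}$ ($p = \frac{-10465 - 54945}{92657 - 46048} = - \frac{65410}{46609} \approx -1.4034$)
$N{\left(y,o \right)} = -291$ ($N{\left(y,o \right)} = \frac{291}{\left(-1\right) 1} = \frac{291}{-1} = 291 \left(-1\right) = -291$)
$\frac{82571 + 362357}{N{\left(634,193 \right)} - \left(246899 + p\right)} = \frac{82571 + 362357}{-291 - \frac{11507650081}{46609}} = \frac{444928}{-291 + \left(-246899 + \frac{65410}{46609}\right)} = \frac{444928}{-291 - \frac{11507650081}{46609}} = \frac{444928}{- \frac{11521213300}{46609}} = 444928 \left(- \frac{46609}{11521213300}\right) = - \frac{5184412288}{2880303325}$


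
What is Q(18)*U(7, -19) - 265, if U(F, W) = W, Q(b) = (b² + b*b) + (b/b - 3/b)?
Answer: -75557/6 ≈ -12593.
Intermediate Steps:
Q(b) = 1 - 3/b + 2*b² (Q(b) = (b² + b²) + (1 - 3/b) = 2*b² + (1 - 3/b) = 1 - 3/b + 2*b²)
Q(18)*U(7, -19) - 265 = ((-3 + 18 + 2*18³)/18)*(-19) - 265 = ((-3 + 18 + 2*5832)/18)*(-19) - 265 = ((-3 + 18 + 11664)/18)*(-19) - 265 = ((1/18)*11679)*(-19) - 265 = (3893/6)*(-19) - 265 = -73967/6 - 265 = -75557/6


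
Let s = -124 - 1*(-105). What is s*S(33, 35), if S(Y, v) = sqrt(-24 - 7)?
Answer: -19*I*sqrt(31) ≈ -105.79*I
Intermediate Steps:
S(Y, v) = I*sqrt(31) (S(Y, v) = sqrt(-31) = I*sqrt(31))
s = -19 (s = -124 + 105 = -19)
s*S(33, 35) = -19*I*sqrt(31)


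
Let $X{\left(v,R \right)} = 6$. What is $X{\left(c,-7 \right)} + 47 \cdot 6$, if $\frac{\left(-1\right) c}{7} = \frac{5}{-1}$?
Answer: $288$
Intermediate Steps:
$c = 35$ ($c = - 7 \frac{5}{-1} = - 7 \cdot 5 \left(-1\right) = \left(-7\right) \left(-5\right) = 35$)
$X{\left(c,-7 \right)} + 47 \cdot 6 = 6 + 47 \cdot 6 = 6 + 282 = 288$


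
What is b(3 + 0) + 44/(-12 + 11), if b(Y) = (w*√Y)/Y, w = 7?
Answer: -44 + 7*√3/3 ≈ -39.959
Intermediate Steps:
b(Y) = 7/√Y (b(Y) = (7*√Y)/Y = 7/√Y)
b(3 + 0) + 44/(-12 + 11) = 7/√(3 + 0) + 44/(-12 + 11) = 7/√3 + 44/(-1) = 7*(√3/3) - 1*44 = 7*√3/3 - 44 = -44 + 7*√3/3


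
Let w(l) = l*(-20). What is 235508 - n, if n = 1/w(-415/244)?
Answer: 488679039/2075 ≈ 2.3551e+5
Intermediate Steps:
w(l) = -20*l
n = 61/2075 (n = 1/(-(-8300)/244) = 1/(-20*(-415/244)) = 1/(2075/61) = 61/2075 ≈ 0.029398)
235508 - n = 235508 - 1*61/2075 = 235508 - 61/2075 = 488679039/2075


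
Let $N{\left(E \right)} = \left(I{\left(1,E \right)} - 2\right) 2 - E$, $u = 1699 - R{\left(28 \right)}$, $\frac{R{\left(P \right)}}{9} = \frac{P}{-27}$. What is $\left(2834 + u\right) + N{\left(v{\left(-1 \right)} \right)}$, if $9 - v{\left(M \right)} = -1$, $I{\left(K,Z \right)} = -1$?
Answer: $\frac{13579}{3} \approx 4526.3$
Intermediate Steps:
$R{\left(P \right)} = - \frac{P}{3}$ ($R{\left(P \right)} = 9 \frac{P}{-27} = 9 P \left(- \frac{1}{27}\right) = 9 \left(- \frac{P}{27}\right) = - \frac{P}{3}$)
$v{\left(M \right)} = 10$ ($v{\left(M \right)} = 9 - -1 = 9 + 1 = 10$)
$u = \frac{5125}{3}$ ($u = 1699 - \left(- \frac{1}{3}\right) 28 = 1699 - - \frac{28}{3} = 1699 + \frac{28}{3} = \frac{5125}{3} \approx 1708.3$)
$N{\left(E \right)} = -6 - E$ ($N{\left(E \right)} = \left(-1 - 2\right) 2 - E = \left(-3\right) 2 - E = -6 - E$)
$\left(2834 + u\right) + N{\left(v{\left(-1 \right)} \right)} = \left(2834 + \frac{5125}{3}\right) - 16 = \frac{13627}{3} - 16 = \frac{13579}{3}$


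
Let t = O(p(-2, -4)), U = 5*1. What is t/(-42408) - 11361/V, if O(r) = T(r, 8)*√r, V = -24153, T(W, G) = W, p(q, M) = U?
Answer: 3787/8051 - 5*√5/42408 ≈ 0.47011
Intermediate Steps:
U = 5
p(q, M) = 5
O(r) = r^(3/2) (O(r) = r*√r = r^(3/2))
t = 5*√5 (t = 5^(3/2) = 5*√5 ≈ 11.180)
t/(-42408) - 11361/V = (5*√5)/(-42408) - 11361/(-24153) = (5*√5)*(-1/42408) - 11361*(-1/24153) = -5*√5/42408 + 3787/8051 = 3787/8051 - 5*√5/42408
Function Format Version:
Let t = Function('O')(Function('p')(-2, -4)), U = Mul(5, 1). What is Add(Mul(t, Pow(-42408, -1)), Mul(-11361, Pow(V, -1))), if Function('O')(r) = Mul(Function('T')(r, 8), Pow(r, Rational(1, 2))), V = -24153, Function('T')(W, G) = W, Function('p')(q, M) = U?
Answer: Add(Rational(3787, 8051), Mul(Rational(-5, 42408), Pow(5, Rational(1, 2)))) ≈ 0.47011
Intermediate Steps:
U = 5
Function('p')(q, M) = 5
Function('O')(r) = Pow(r, Rational(3, 2)) (Function('O')(r) = Mul(r, Pow(r, Rational(1, 2))) = Pow(r, Rational(3, 2)))
t = Mul(5, Pow(5, Rational(1, 2))) (t = Pow(5, Rational(3, 2)) = Mul(5, Pow(5, Rational(1, 2))) ≈ 11.180)
Add(Mul(t, Pow(-42408, -1)), Mul(-11361, Pow(V, -1))) = Add(Mul(Mul(5, Pow(5, Rational(1, 2))), Pow(-42408, -1)), Mul(-11361, Pow(-24153, -1))) = Add(Mul(Mul(5, Pow(5, Rational(1, 2))), Rational(-1, 42408)), Mul(-11361, Rational(-1, 24153))) = Add(Mul(Rational(-5, 42408), Pow(5, Rational(1, 2))), Rational(3787, 8051)) = Add(Rational(3787, 8051), Mul(Rational(-5, 42408), Pow(5, Rational(1, 2))))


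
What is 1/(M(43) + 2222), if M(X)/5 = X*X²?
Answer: 1/399757 ≈ 2.5015e-6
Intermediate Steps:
M(X) = 5*X³ (M(X) = 5*(X*X²) = 5*X³)
1/(M(43) + 2222) = 1/(5*43³ + 2222) = 1/(5*79507 + 2222) = 1/(397535 + 2222) = 1/399757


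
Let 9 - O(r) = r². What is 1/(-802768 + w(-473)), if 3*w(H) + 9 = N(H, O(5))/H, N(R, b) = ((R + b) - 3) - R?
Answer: -1419/1139132030 ≈ -1.2457e-6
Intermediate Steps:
O(r) = 9 - r²
N(R, b) = -3 + b (N(R, b) = (-3 + R + b) - R = -3 + b)
w(H) = -3 - 19/(3*H) (w(H) = -3 + ((-3 + (9 - 1*5²))/H)/3 = -3 + ((-3 + (9 - 1*25))/H)/3 = -3 + ((-3 + (9 - 25))/H)/3 = -3 + ((-3 - 16)/H)/3 = -3 + (-19/H)/3 = -3 - 19/(3*H))
1/(-802768 + w(-473)) = 1/(-802768 + (-3 - 19/3/(-473))) = 1/(-802768 + (-3 - 19/3*(-1/473))) = 1/(-802768 + (-3 + 19/1419)) = 1/(-802768 - 4238/1419) = 1/(-1139132030/1419) = -1419/1139132030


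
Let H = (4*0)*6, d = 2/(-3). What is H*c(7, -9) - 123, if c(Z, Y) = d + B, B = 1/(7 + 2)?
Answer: -123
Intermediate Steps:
B = ⅑ (B = 1/9 = ⅑ ≈ 0.11111)
d = -⅔ (d = 2*(-⅓) = -⅔ ≈ -0.66667)
H = 0 (H = 0*6 = 0)
c(Z, Y) = -5/9 (c(Z, Y) = -⅔ + ⅑ = -5/9)
H*c(7, -9) - 123 = 0*(-5/9) - 123 = 0 - 123 = -123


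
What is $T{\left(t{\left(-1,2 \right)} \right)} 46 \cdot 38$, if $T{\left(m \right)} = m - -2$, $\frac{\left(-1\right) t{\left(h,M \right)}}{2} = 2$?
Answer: $-3496$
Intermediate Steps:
$t{\left(h,M \right)} = -4$ ($t{\left(h,M \right)} = \left(-2\right) 2 = -4$)
$T{\left(m \right)} = 2 + m$ ($T{\left(m \right)} = m + 2 = 2 + m$)
$T{\left(t{\left(-1,2 \right)} \right)} 46 \cdot 38 = \left(2 - 4\right) 46 \cdot 38 = \left(-2\right) 46 \cdot 38 = \left(-92\right) 38 = -3496$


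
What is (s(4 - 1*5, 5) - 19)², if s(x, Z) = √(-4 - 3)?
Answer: (19 - I*√7)² ≈ 354.0 - 100.54*I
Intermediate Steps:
s(x, Z) = I*√7 (s(x, Z) = √(-7) = I*√7)
(s(4 - 1*5, 5) - 19)² = (I*√7 - 19)² = (-19 + I*√7)²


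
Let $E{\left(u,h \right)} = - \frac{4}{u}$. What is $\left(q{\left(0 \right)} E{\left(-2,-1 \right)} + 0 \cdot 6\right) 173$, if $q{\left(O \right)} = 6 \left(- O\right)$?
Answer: $0$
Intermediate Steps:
$q{\left(O \right)} = - 6 O$
$\left(q{\left(0 \right)} E{\left(-2,-1 \right)} + 0 \cdot 6\right) 173 = \left(\left(-6\right) 0 \left(- \frac{4}{-2}\right) + 0 \cdot 6\right) 173 = \left(0 \left(\left(-4\right) \left(- \frac{1}{2}\right)\right) + 0\right) 173 = \left(0 \cdot 2 + 0\right) 173 = \left(0 + 0\right) 173 = 0 \cdot 173 = 0$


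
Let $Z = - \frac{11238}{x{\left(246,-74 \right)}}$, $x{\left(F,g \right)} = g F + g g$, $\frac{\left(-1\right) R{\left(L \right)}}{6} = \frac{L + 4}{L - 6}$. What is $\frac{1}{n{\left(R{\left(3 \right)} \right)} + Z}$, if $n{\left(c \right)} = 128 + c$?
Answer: $\frac{6364}{909307} \approx 0.0069987$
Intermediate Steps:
$R{\left(L \right)} = - \frac{6 \left(4 + L\right)}{-6 + L}$ ($R{\left(L \right)} = - 6 \frac{L + 4}{L - 6} = - 6 \frac{4 + L}{-6 + L} = - \frac{6 \left(4 + L\right)}{-6 + L}$)
$x{\left(F,g \right)} = g^{2} + F g$ ($x{\left(F,g \right)} = F g + g^{2} = g^{2} + F g$)
$Z = \frac{5619}{6364}$ ($Z = - \frac{11238}{\left(-74\right) \left(246 - 74\right)} = - \frac{11238}{\left(-74\right) 172} = - \frac{11238}{-12728} = \left(-11238\right) \left(- \frac{1}{12728}\right) = \frac{5619}{6364} \approx 0.88294$)
$\frac{1}{n{\left(R{\left(3 \right)} \right)} + Z} = \frac{1}{\left(128 + \frac{6 \left(-4 - 3\right)}{-6 + 3}\right) + \frac{5619}{6364}} = \frac{1}{\left(128 + \frac{6 \left(-4 - 3\right)}{-3}\right) + \frac{5619}{6364}} = \frac{1}{\left(128 + 6 \left(- \frac{1}{3}\right) \left(-7\right)\right) + \frac{5619}{6364}} = \frac{1}{\left(128 + 14\right) + \frac{5619}{6364}} = \frac{1}{142 + \frac{5619}{6364}} = \frac{1}{\frac{909307}{6364}} = \frac{6364}{909307}$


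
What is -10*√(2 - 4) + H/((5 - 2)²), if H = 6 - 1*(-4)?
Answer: 10/9 - 10*I*√2 ≈ 1.1111 - 14.142*I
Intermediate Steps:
H = 10 (H = 6 + 4 = 10)
-10*√(2 - 4) + H/((5 - 2)²) = -10*√(2 - 4) + 10/((5 - 2)²) = -10*I*√2 + 10/(3²) = -10*I*√2 + 10/9 = 10/9 - 10*I*√2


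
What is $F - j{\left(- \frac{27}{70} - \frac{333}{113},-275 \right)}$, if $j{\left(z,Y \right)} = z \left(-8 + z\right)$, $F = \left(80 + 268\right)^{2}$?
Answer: $\frac{7574884155999}{62568100} \approx 1.2107 \cdot 10^{5}$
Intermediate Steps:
$F = 121104$ ($F = 348^{2} = 121104$)
$F - j{\left(- \frac{27}{70} - \frac{333}{113},-275 \right)} = 121104 - \left(- \frac{27}{70} - \frac{333}{113}\right) \left(-8 - \left(\frac{27}{70} + \frac{333}{113}\right)\right) = 121104 - \left(\left(-27\right) \frac{1}{70} - \frac{333}{113}\right) \left(-8 - \frac{26361}{7910}\right) = 121104 - \left(- \frac{27}{70} - \frac{333}{113}\right) \left(-8 - \frac{26361}{7910}\right) = 121104 - - \frac{26361 \left(-8 - \frac{26361}{7910}\right)}{7910} = 121104 - \left(- \frac{26361}{7910}\right) \left(- \frac{89641}{7910}\right) = 121104 - \frac{2363026401}{62568100} = \frac{7574884155999}{62568100}$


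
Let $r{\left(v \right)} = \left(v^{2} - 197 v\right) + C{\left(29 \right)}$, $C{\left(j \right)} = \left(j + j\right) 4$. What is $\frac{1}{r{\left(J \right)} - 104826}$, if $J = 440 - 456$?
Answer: $- \frac{1}{101186} \approx -9.8828 \cdot 10^{-6}$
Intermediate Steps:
$J = -16$
$C{\left(j \right)} = 8 j$ ($C{\left(j \right)} = 2 j 4 = 8 j$)
$r{\left(v \right)} = 232 + v^{2} - 197 v$ ($r{\left(v \right)} = \left(v^{2} - 197 v\right) + 8 \cdot 29 = \left(v^{2} - 197 v\right) + 232 = 232 + v^{2} - 197 v$)
$\frac{1}{r{\left(J \right)} - 104826} = \frac{1}{\left(232 + \left(-16\right)^{2} - -3152\right) - 104826} = \frac{1}{\left(232 + 256 + 3152\right) - 104826} = \frac{1}{3640 - 104826} = \frac{1}{-101186} = - \frac{1}{101186}$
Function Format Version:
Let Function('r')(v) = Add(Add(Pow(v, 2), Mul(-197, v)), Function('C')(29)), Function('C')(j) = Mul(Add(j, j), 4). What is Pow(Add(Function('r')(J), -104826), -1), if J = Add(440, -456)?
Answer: Rational(-1, 101186) ≈ -9.8828e-6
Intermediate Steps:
J = -16
Function('C')(j) = Mul(8, j) (Function('C')(j) = Mul(Mul(2, j), 4) = Mul(8, j))
Function('r')(v) = Add(232, Pow(v, 2), Mul(-197, v)) (Function('r')(v) = Add(Add(Pow(v, 2), Mul(-197, v)), Mul(8, 29)) = Add(Add(Pow(v, 2), Mul(-197, v)), 232) = Add(232, Pow(v, 2), Mul(-197, v)))
Pow(Add(Function('r')(J), -104826), -1) = Pow(Add(Add(232, Pow(-16, 2), Mul(-197, -16)), -104826), -1) = Pow(Add(Add(232, 256, 3152), -104826), -1) = Pow(Add(3640, -104826), -1) = Pow(-101186, -1) = Rational(-1, 101186)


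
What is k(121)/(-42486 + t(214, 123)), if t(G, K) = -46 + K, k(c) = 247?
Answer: -247/42409 ≈ -0.0058242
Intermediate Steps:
k(121)/(-42486 + t(214, 123)) = 247/(-42486 + (-46 + 123)) = 247/(-42486 + 77) = 247/(-42409) = 247*(-1/42409) = -247/42409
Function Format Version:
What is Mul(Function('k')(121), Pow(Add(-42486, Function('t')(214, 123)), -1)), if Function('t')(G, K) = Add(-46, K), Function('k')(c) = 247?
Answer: Rational(-247, 42409) ≈ -0.0058242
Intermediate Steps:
Mul(Function('k')(121), Pow(Add(-42486, Function('t')(214, 123)), -1)) = Mul(247, Pow(Add(-42486, Add(-46, 123)), -1)) = Mul(247, Pow(Add(-42486, 77), -1)) = Mul(247, Pow(-42409, -1)) = Mul(247, Rational(-1, 42409)) = Rational(-247, 42409)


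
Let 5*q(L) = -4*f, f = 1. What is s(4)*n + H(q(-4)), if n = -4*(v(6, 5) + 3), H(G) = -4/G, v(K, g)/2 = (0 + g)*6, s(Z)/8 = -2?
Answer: 4037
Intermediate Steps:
s(Z) = -16 (s(Z) = 8*(-2) = -16)
q(L) = -4/5 (q(L) = (-4*1)/5 = (1/5)*(-4) = -4/5)
v(K, g) = 12*g (v(K, g) = 2*((0 + g)*6) = 2*(g*6) = 2*(6*g) = 12*g)
n = -252 (n = -4*(12*5 + 3) = -4*(60 + 3) = -4*63 = -252)
s(4)*n + H(q(-4)) = -16*(-252) - 4/(-4/5) = 4032 - 4*(-5/4) = 4032 + 5 = 4037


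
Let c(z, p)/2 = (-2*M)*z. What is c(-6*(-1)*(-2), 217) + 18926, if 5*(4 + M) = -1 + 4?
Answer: 93814/5 ≈ 18763.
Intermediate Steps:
M = -17/5 (M = -4 + (-1 + 4)/5 = -4 + (⅕)*3 = -4 + ⅗ = -17/5 ≈ -3.4000)
c(z, p) = 68*z/5 (c(z, p) = 2*((-2*(-17/5))*z) = 2*(34*z/5) = 68*z/5)
c(-6*(-1)*(-2), 217) + 18926 = 68*(-6*(-1)*(-2))/5 + 18926 = 68*(6*(-2))/5 + 18926 = (68/5)*(-12) + 18926 = -816/5 + 18926 = 93814/5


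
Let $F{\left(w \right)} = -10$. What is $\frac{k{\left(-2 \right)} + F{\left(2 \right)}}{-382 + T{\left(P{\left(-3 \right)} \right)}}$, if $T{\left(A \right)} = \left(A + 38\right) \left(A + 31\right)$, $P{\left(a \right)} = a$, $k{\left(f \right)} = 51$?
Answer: $\frac{41}{598} \approx 0.068562$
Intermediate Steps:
$T{\left(A \right)} = \left(31 + A\right) \left(38 + A\right)$ ($T{\left(A \right)} = \left(38 + A\right) \left(31 + A\right) = \left(31 + A\right) \left(38 + A\right)$)
$\frac{k{\left(-2 \right)} + F{\left(2 \right)}}{-382 + T{\left(P{\left(-3 \right)} \right)}} = \frac{51 - 10}{-382 + \left(1178 + \left(-3\right)^{2} + 69 \left(-3\right)\right)} = \frac{41}{-382 + \left(1178 + 9 - 207\right)} = \frac{41}{-382 + 980} = \frac{41}{598}$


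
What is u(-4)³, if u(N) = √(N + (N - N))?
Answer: -8*I ≈ -8.0*I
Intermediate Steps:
u(N) = √N (u(N) = √(N + 0) = √N)
u(-4)³ = (√(-4))³ = (2*I)³ = -8*I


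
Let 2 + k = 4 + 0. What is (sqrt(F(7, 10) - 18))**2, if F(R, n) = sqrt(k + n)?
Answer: -18 + 2*sqrt(3) ≈ -14.536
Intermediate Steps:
k = 2 (k = -2 + (4 + 0) = -2 + 4 = 2)
F(R, n) = sqrt(2 + n)
(sqrt(F(7, 10) - 18))**2 = (sqrt(sqrt(2 + 10) - 18))**2 = (sqrt(sqrt(12) - 18))**2 = (sqrt(2*sqrt(3) - 18))**2 = (sqrt(-18 + 2*sqrt(3)))**2 = -18 + 2*sqrt(3)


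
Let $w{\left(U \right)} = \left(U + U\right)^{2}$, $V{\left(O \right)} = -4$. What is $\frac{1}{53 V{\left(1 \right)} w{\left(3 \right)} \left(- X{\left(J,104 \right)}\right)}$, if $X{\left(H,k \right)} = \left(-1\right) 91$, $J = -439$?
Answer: $- \frac{1}{694512} \approx -1.4399 \cdot 10^{-6}$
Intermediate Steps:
$X{\left(H,k \right)} = -91$
$w{\left(U \right)} = 4 U^{2}$ ($w{\left(U \right)} = \left(2 U\right)^{2} = 4 U^{2}$)
$\frac{1}{53 V{\left(1 \right)} w{\left(3 \right)} \left(- X{\left(J,104 \right)}\right)} = \frac{1}{53 \left(-4\right) 4 \cdot 3^{2} \left(\left(-1\right) \left(-91\right)\right)} = \frac{1}{- 212 \cdot 4 \cdot 9 \cdot 91} = \frac{1}{\left(-212\right) 36} \cdot \frac{1}{91} = \frac{1}{-7632} \cdot \frac{1}{91} = \left(- \frac{1}{7632}\right) \frac{1}{91} = - \frac{1}{694512}$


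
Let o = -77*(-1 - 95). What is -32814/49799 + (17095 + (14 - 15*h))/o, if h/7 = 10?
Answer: 185720351/122704736 ≈ 1.5136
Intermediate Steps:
h = 70 (h = 7*10 = 70)
o = 7392 (o = -77*(-96) = 7392)
-32814/49799 + (17095 + (14 - 15*h))/o = -32814/49799 + (17095 + (14 - 15*70))/7392 = -32814*1/49799 + (17095 + (14 - 1050))*(1/7392) = -32814/49799 + (17095 - 1036)*(1/7392) = -32814/49799 + 16059*(1/7392) = -32814/49799 + 5353/2464 = 185720351/122704736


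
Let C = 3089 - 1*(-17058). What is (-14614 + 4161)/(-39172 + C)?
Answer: 10453/19025 ≈ 0.54943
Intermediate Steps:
C = 20147 (C = 3089 + 17058 = 20147)
(-14614 + 4161)/(-39172 + C) = (-14614 + 4161)/(-39172 + 20147) = -10453/(-19025) = -10453*(-1/19025) = 10453/19025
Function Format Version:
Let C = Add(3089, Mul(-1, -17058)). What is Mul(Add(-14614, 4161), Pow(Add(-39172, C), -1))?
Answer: Rational(10453, 19025) ≈ 0.54943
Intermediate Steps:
C = 20147 (C = Add(3089, 17058) = 20147)
Mul(Add(-14614, 4161), Pow(Add(-39172, C), -1)) = Mul(Add(-14614, 4161), Pow(Add(-39172, 20147), -1)) = Mul(-10453, Pow(-19025, -1)) = Mul(-10453, Rational(-1, 19025)) = Rational(10453, 19025)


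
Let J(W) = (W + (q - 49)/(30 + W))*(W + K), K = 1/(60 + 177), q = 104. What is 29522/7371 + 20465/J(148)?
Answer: 687774654004/139296514617 ≈ 4.9375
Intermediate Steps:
K = 1/237 ≈ 0.0042194
J(W) = (1/237 + W)*(W + 55/(30 + W)) (J(W) = (W + (104 - 49)/(30 + W))*(W + 1/237) = (W + 55/(30 + W))*(1/237 + W) = (1/237 + W)*(W + 55/(30 + W)))
29522/7371 + 20465/J(148) = 29522/7371 + 20465/(((55 + 237*148**3 + 7111*148**2 + 13065*148)/(237*(30 + 148)))) = 29522*(1/7371) + 20465/(((1/237)*(55 + 237*3241792 + 7111*21904 + 1933620)/178)) = 29522/7371 + 20465/(((1/237)*(1/178)*(55 + 768304704 + 155759344 + 1933620))) = 29522/7371 + 20465/(((1/237)*(1/178)*925997723)) = 29522/7371 + 20465/(925997723/42186) = 29522/7371 + 20465*(42186/925997723) = 29522/7371 + 863336490/925997723 = 687774654004/139296514617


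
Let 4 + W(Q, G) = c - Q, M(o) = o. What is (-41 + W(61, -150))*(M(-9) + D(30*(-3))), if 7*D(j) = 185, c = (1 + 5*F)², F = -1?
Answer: -10980/7 ≈ -1568.6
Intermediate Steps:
c = 16 (c = (1 + 5*(-1))² = (1 - 5)² = (-4)² = 16)
D(j) = 185/7 (D(j) = (⅐)*185 = 185/7)
W(Q, G) = 12 - Q (W(Q, G) = -4 + (16 - Q) = 12 - Q)
(-41 + W(61, -150))*(M(-9) + D(30*(-3))) = (-41 + (12 - 1*61))*(-9 + 185/7) = (-41 + (12 - 61))*(122/7) = (-41 - 49)*(122/7) = -90*122/7 = -10980/7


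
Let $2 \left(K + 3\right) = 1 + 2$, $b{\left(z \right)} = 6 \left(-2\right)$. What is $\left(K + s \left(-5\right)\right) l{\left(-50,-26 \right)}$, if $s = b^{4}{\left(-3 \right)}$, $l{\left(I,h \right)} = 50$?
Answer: $-5184075$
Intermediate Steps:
$b{\left(z \right)} = -12$
$s = 20736$ ($s = \left(-12\right)^{4} = 20736$)
$K = - \frac{3}{2}$ ($K = -3 + \frac{1 + 2}{2} = -3 + \frac{1}{2} \cdot 3 = -3 + \frac{3}{2} = - \frac{3}{2} \approx -1.5$)
$\left(K + s \left(-5\right)\right) l{\left(-50,-26 \right)} = \left(- \frac{3}{2} + 20736 \left(-5\right)\right) 50 = \left(- \frac{3}{2} - 103680\right) 50 = \left(- \frac{207363}{2}\right) 50 = -5184075$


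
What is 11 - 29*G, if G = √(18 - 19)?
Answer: 11 - 29*I ≈ 11.0 - 29.0*I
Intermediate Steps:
G = I (G = √(-1) = I ≈ 1.0*I)
11 - 29*G = 11 - 29*I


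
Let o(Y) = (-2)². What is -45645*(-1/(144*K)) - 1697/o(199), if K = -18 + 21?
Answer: -45877/144 ≈ -318.59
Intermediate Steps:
K = 3
o(Y) = 4
-45645*(-1/(144*K)) - 1697/o(199) = -45645/(3*(-144)) - 1697/4 = -45645/(-432) - 1697*¼ = -45645*(-1/432) - 1697/4 = 15215/144 - 1697/4 = -45877/144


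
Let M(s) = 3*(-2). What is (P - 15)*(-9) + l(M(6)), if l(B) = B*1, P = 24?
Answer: -87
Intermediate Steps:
M(s) = -6
l(B) = B
(P - 15)*(-9) + l(M(6)) = (24 - 15)*(-9) - 6 = 9*(-9) - 6 = -81 - 6 = -87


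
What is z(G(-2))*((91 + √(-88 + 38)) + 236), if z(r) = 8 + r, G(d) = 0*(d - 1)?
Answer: 2616 + 40*I*√2 ≈ 2616.0 + 56.569*I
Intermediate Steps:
G(d) = 0 (G(d) = 0*(-1 + d) = 0)
z(G(-2))*((91 + √(-88 + 38)) + 236) = (8 + 0)*((91 + √(-88 + 38)) + 236) = 8*((91 + √(-50)) + 236) = 8*((91 + 5*I*√2) + 236) = 8*(327 + 5*I*√2) = 2616 + 40*I*√2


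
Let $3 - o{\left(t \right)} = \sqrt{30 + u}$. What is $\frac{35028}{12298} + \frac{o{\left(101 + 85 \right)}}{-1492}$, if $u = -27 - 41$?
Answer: $\frac{26112441}{9174308} + \frac{i \sqrt{38}}{1492} \approx 2.8463 + 0.0041316 i$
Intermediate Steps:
$u = -68$ ($u = -27 - 41 = -68$)
$o{\left(t \right)} = 3 - i \sqrt{38}$ ($o{\left(t \right)} = 3 - \sqrt{30 - 68} = 3 - \sqrt{-38} = 3 - i \sqrt{38}$)
$\frac{35028}{12298} + \frac{o{\left(101 + 85 \right)}}{-1492} = \frac{35028}{12298} + \frac{3 - i \sqrt{38}}{-1492} = 35028 \cdot \frac{1}{12298} + \left(3 - i \sqrt{38}\right) \left(- \frac{1}{1492}\right) = \frac{17514}{6149} - \left(\frac{3}{1492} - \frac{i \sqrt{38}}{1492}\right) = \frac{26112441}{9174308} + \frac{i \sqrt{38}}{1492}$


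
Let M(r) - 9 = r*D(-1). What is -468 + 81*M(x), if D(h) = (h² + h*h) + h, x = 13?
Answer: 1314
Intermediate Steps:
D(h) = h + 2*h² (D(h) = (h² + h²) + h = 2*h² + h = h + 2*h²)
M(r) = 9 + r (M(r) = 9 + r*(-(1 + 2*(-1))) = 9 + r*(-(1 - 2)) = 9 + r*(-1*(-1)) = 9 + r*1 = 9 + r)
-468 + 81*M(x) = -468 + 81*(9 + 13) = -468 + 81*22 = -468 + 1782 = 1314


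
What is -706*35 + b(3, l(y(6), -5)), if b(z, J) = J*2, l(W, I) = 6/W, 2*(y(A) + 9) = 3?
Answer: -123558/5 ≈ -24712.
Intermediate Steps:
y(A) = -15/2 (y(A) = -9 + (½)*3 = -9 + 3/2 = -15/2)
b(z, J) = 2*J
-706*35 + b(3, l(y(6), -5)) = -706*35 + 2*(6/(-15/2)) = -24710 + 2*(6*(-2/15)) = -24710 + 2*(-⅘) = -24710 - 8/5 = -123558/5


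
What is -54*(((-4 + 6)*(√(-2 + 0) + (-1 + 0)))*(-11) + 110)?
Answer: -7128 + 1188*I*√2 ≈ -7128.0 + 1680.1*I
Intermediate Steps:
-54*(((-4 + 6)*(√(-2 + 0) + (-1 + 0)))*(-11) + 110) = -54*((2*(√(-2) - 1))*(-11) + 110) = -54*((2*(I*√2 - 1))*(-11) + 110) = -54*((2*(-1 + I*√2))*(-11) + 110) = -54*((-2 + 2*I*√2)*(-11) + 110) = -54*((22 - 22*I*√2) + 110) = -54*(132 - 22*I*√2) = -7128 + 1188*I*√2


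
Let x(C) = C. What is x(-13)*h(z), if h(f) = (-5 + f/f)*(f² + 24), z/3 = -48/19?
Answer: 1528800/361 ≈ 4234.9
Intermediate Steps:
z = -144/19 (z = 3*(-48/19) = -144/19 ≈ -7.5789)
h(f) = -96 - 4*f² (h(f) = (-5 + 1)*(24 + f²) = -4*(24 + f²) = -96 - 4*f²)
x(-13)*h(z) = -13*(-96 - 4*(-144/19)²) = -13*(-96 - 4*20736/361) = -13*(-96 - 82944/361) = -13*(-117600/361) = 1528800/361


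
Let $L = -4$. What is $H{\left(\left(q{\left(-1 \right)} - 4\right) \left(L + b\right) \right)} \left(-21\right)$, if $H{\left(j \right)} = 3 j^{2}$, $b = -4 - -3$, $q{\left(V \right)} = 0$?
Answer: $-25200$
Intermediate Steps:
$b = -1$ ($b = -4 + 3 = -1$)
$H{\left(\left(q{\left(-1 \right)} - 4\right) \left(L + b\right) \right)} \left(-21\right) = 3 \left(\left(0 - 4\right) \left(-4 - 1\right)\right)^{2} \left(-21\right) = 3 \left(\left(-4\right) \left(-5\right)\right)^{2} \left(-21\right) = 3 \cdot 20^{2} \left(-21\right) = 3 \cdot 400 \left(-21\right) = 1200 \left(-21\right) = -25200$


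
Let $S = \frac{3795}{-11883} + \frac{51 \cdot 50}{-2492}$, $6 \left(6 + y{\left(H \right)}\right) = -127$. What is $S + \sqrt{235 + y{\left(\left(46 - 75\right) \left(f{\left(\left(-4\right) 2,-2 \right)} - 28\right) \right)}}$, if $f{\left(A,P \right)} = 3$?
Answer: $- \frac{6626465}{4935406} + \frac{\sqrt{7482}}{6} \approx 13.074$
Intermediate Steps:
$y{\left(H \right)} = - \frac{163}{6}$ ($y{\left(H \right)} = -6 + \frac{1}{6} \left(-127\right) = -6 - \frac{127}{6} = - \frac{163}{6}$)
$S = - \frac{6626465}{4935406}$ ($S = 3795 \left(- \frac{1}{11883}\right) + 2550 \left(- \frac{1}{2492}\right) = - \frac{1265}{3961} - \frac{1275}{1246} = - \frac{6626465}{4935406} \approx -1.3426$)
$S + \sqrt{235 + y{\left(\left(46 - 75\right) \left(f{\left(\left(-4\right) 2,-2 \right)} - 28\right) \right)}} = - \frac{6626465}{4935406} + \sqrt{235 - \frac{163}{6}} = - \frac{6626465}{4935406} + \sqrt{\frac{1247}{6}} = - \frac{6626465}{4935406} + \frac{\sqrt{7482}}{6}$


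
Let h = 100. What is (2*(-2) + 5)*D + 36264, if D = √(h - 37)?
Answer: 36264 + 3*√7 ≈ 36272.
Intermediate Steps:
D = 3*√7 (D = √(100 - 37) = √63 = 3*√7 ≈ 7.9373)
(2*(-2) + 5)*D + 36264 = (2*(-2) + 5)*(3*√7) + 36264 = (-4 + 5)*(3*√7) + 36264 = 1*(3*√7) + 36264 = 3*√7 + 36264 = 36264 + 3*√7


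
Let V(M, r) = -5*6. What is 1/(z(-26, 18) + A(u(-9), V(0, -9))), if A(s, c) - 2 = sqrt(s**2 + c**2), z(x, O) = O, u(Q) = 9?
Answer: -20/581 + 3*sqrt(109)/581 ≈ 0.019485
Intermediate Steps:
V(M, r) = -30
A(s, c) = 2 + sqrt(c**2 + s**2) (A(s, c) = 2 + sqrt(s**2 + c**2) = 2 + sqrt(c**2 + s**2))
1/(z(-26, 18) + A(u(-9), V(0, -9))) = 1/(18 + (2 + sqrt((-30)**2 + 9**2))) = 1/(18 + (2 + sqrt(900 + 81))) = 1/(18 + (2 + sqrt(981))) = 1/(18 + (2 + 3*sqrt(109))) = 1/(20 + 3*sqrt(109))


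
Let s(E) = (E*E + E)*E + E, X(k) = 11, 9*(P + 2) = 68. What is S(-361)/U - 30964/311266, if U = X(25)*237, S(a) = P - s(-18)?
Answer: 7384779106/3651617079 ≈ 2.0223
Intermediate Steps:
P = 50/9 (P = -2 + (⅑)*68 = -2 + 68/9 = 50/9 ≈ 5.5556)
s(E) = E + E*(E + E²) (s(E) = (E² + E)*E + E = (E + E²)*E + E = E*(E + E²) + E = E + E*(E + E²))
S(a) = 49784/9 (S(a) = 50/9 - (-18)*(1 - 18 + (-18)²) = 50/9 - (-18)*(1 - 18 + 324) = 50/9 - (-18)*307 = 50/9 - 1*(-5526) = 50/9 + 5526 = 49784/9)
U = 2607 (U = 11*237 = 2607)
S(-361)/U - 30964/311266 = (49784/9)/2607 - 30964/311266 = (49784/9)*(1/2607) - 30964*1/311266 = 49784/23463 - 15482/155633 = 7384779106/3651617079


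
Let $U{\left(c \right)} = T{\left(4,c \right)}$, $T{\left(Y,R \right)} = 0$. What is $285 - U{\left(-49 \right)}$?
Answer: $285$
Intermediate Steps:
$U{\left(c \right)} = 0$
$285 - U{\left(-49 \right)} = 285 - 0 = 285 + 0 = 285$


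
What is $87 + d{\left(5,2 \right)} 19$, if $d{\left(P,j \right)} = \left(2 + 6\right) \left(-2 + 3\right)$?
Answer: $239$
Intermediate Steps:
$d{\left(P,j \right)} = 8$ ($d{\left(P,j \right)} = 8 \cdot 1 = 8$)
$87 + d{\left(5,2 \right)} 19 = 87 + 8 \cdot 19 = 87 + 152 = 239$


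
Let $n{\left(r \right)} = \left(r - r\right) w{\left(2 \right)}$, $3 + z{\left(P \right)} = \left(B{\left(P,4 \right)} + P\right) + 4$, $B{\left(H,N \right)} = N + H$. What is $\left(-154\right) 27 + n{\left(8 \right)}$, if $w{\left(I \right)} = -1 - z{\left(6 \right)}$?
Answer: $-4158$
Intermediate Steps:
$B{\left(H,N \right)} = H + N$
$z{\left(P \right)} = 5 + 2 P$ ($z{\left(P \right)} = -3 + \left(\left(\left(P + 4\right) + P\right) + 4\right) = -3 + \left(\left(\left(4 + P\right) + P\right) + 4\right) = -3 + \left(\left(4 + 2 P\right) + 4\right) = -3 + \left(8 + 2 P\right) = 5 + 2 P$)
$w{\left(I \right)} = -18$ ($w{\left(I \right)} = -1 - \left(5 + 2 \cdot 6\right) = -1 - \left(5 + 12\right) = -1 - 17 = -18$)
$n{\left(r \right)} = 0$ ($n{\left(r \right)} = \left(r - r\right) \left(-18\right) = 0 \left(-18\right) = 0$)
$\left(-154\right) 27 + n{\left(8 \right)} = \left(-154\right) 27 + 0 = -4158 + 0 = -4158$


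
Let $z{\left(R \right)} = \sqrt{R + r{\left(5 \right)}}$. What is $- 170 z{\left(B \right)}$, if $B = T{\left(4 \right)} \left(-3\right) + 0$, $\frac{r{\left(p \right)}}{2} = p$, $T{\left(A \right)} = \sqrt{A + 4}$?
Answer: $- 170 \sqrt{10 - 6 \sqrt{2}} \approx -209.23$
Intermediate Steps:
$T{\left(A \right)} = \sqrt{4 + A}$
$r{\left(p \right)} = 2 p$
$B = - 6 \sqrt{2}$ ($B = \sqrt{4 + 4} \left(-3\right) + 0 = \sqrt{8} \left(-3\right) + 0 = 2 \sqrt{2} \left(-3\right) + 0 = - 6 \sqrt{2} + 0 = - 6 \sqrt{2} \approx -8.4853$)
$z{\left(R \right)} = \sqrt{10 + R}$ ($z{\left(R \right)} = \sqrt{R + 2 \cdot 5} = \sqrt{R + 10} = \sqrt{10 + R}$)
$- 170 z{\left(B \right)} = - 170 \sqrt{10 - 6 \sqrt{2}}$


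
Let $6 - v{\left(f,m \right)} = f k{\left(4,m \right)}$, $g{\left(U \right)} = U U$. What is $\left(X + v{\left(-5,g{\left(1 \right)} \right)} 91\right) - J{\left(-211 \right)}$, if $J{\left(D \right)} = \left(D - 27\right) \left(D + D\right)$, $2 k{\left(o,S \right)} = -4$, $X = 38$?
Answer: $-100762$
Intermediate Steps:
$k{\left(o,S \right)} = -2$ ($k{\left(o,S \right)} = \frac{1}{2} \left(-4\right) = -2$)
$g{\left(U \right)} = U^{2}$
$v{\left(f,m \right)} = 6 + 2 f$ ($v{\left(f,m \right)} = 6 - f \left(-2\right) = 6 - - 2 f = 6 + 2 f$)
$J{\left(D \right)} = 2 D \left(-27 + D\right)$ ($J{\left(D \right)} = \left(-27 + D\right) 2 D = 2 D \left(-27 + D\right)$)
$\left(X + v{\left(-5,g{\left(1 \right)} \right)} 91\right) - J{\left(-211 \right)} = \left(38 + \left(6 + 2 \left(-5\right)\right) 91\right) - 2 \left(-211\right) \left(-27 - 211\right) = \left(38 + \left(6 - 10\right) 91\right) - 2 \left(-211\right) \left(-238\right) = \left(38 - 364\right) - 100436 = -326 - 100436 = -100762$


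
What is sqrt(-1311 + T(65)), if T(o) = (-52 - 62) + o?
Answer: 4*I*sqrt(85) ≈ 36.878*I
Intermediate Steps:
T(o) = -114 + o
sqrt(-1311 + T(65)) = sqrt(-1311 + (-114 + 65)) = sqrt(-1311 - 49) = sqrt(-1360) = 4*I*sqrt(85)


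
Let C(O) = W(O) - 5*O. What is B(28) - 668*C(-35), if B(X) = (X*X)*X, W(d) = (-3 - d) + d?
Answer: -92944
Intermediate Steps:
W(d) = -3
B(X) = X³ (B(X) = X²*X = X³)
C(O) = -3 - 5*O
B(28) - 668*C(-35) = 28³ - 668*(-3 - 5*(-35)) = 21952 - 668*(-3 + 175) = 21952 - 668*172 = 21952 - 114896 = -92944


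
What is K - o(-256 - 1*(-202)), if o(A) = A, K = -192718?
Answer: -192664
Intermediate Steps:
K - o(-256 - 1*(-202)) = -192718 - (-256 - 1*(-202)) = -192718 - (-256 + 202) = -192718 - 1*(-54) = -192718 + 54 = -192664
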